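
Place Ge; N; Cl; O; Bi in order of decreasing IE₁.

N, O, Cl, Ge, Bi

N is in period 2, group 15; O is in period 2, group 16; Cl is in period 3, group 17; Ge is in period 4, group 14; Bi is in period 6, group 15.
IE₁ increases left→right with effective nuclear charge and decreases top→bottom as the valence shell moves farther out.
Neither a single period nor a single group — weigh both effects.
Ge > Bi: the two effects oppose for this pair; the down-group effect wins (762 vs 703 kJ/mol).
Cl > Ge: both effects reinforce here, so Cl is clearly the higher of the two.
O > Cl: period and group pull opposite ways; the down-group shift dominates (1314 vs 1251 kJ/mol).
N > O: this pair runs against the simple trend — see the exception note.
Note the exception: N has a higher first ionization energy than O, contrary to the simple trend — pairing an electron in O's 2p⁴ costs repulsion energy, so O ionizes more easily than half-filled N (2p³).
For reference (kJ/mol): N 1402, O 1314, Cl 1251, Ge 762, Bi 703.
So from highest to lowest: N > O > Cl > Ge > Bi.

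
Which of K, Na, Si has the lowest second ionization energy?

Si

Consider each +1 ion: K⁺ is the bare [Ar] core; Na⁺ is the bare [Ne] core; Si⁺ still has 3 valence electrons.
Core electrons are held far more tightly than valence electrons, so K and Na top the IE_2 order.
Tabulated IE_2 (kJ/mol): K 3052, Na 4562, Si 1577.
Putting it together, IE_2: Si < K < Na.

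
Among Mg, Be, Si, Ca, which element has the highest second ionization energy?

Be

After 1 electron has been removed, what remains? Mg⁺ still has 1 valence electron; Be⁺ still has 1 valence electron; Si⁺ still has 3 valence electrons; Ca⁺ still has 1 valence electron.
All are still removing valence electrons, so compare the +1 ions as you would atoms: IE_2 generally rises across a period (higher Z_eff) and falls down a group (larger shell), subject to the usual subshell exceptions.
Valence configurations: Mg⁺ [Ne]3s¹, Be⁺ [He]2s¹, Si⁺ [Ne]3s²3p¹, Ca⁺ [Ar]4s¹.
Tabulated IE_2 (kJ/mol): Mg 1451, Be 1757, Si 1577, Ca 1145.
Overall IE_2 order: Ca < Mg < Si < Be.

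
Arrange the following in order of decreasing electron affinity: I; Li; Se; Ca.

Adding an electron releases more energy for atoms nearer the top right (short of the noble gases).
Neither a single period nor a single group — weigh both effects.
Li > Ca: period and group pull opposite ways; the down-group shift dominates (60 vs 2 kJ/mol).
Se > Li: period and group pull opposite ways; the across-period shift dominates (195 vs 60 kJ/mol).
I > Se: the two effects oppose for this pair; the across-period effect wins (295 vs 195 kJ/mol).
Tabulated electron affinity (kJ/mol): Li 60, Ca 2, Se 195, I 295.
So from highest to lowest: I > Se > Li > Ca.

I > Se > Li > Ca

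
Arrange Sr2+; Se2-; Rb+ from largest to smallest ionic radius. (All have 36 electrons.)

All of these have 36 electrons, so size is governed by nuclear charge alone: the more protons, the stronger the pull on the same electron cloud, and the smaller the ion.
Nuclear charges: Sr2+ (Z=38), Rb+ (Z=37), Se2- (Z=34).
Largest to smallest: Se2- > Rb+ > Sr2+.

Se2- > Rb+ > Sr2+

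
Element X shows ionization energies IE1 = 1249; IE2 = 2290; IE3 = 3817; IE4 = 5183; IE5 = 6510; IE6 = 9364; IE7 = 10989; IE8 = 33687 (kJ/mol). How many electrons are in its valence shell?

Look for the largest jump between consecutive ionization energies: IE8/IE7 ≈ 3.1, far larger than any earlier ratio.
That jump marks the point where a core electron is being removed. So the atom has 7 valence electrons.

7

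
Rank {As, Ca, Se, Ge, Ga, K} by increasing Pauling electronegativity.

K < Ca < Ga < Ge < As < Se

Smaller atoms with higher effective nuclear charge are more electronegative.
All lie in period 4, so electronegativity increases left to right.
So from lowest to highest: K < Ca < Ga < Ge < As < Se.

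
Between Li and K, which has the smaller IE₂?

After 1 electron has been removed, what remains? Li⁺ is the bare [He] core; K⁺ is the bare [Ar] core.
All of these are removing an electron from a noble-gas core or deeper; the smaller core (lower principal quantum number) is held far more tightly, and within a period the higher nuclear charge binds the same core more tightly.
The numbers (kJ/mol): Li 7298, K 3052.
Hence IE_2: K < Li.

K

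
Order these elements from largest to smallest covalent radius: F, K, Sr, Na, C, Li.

K > Sr > Na > Li > C > F

Atomic radius shrinks across a period as nuclear charge pulls the same shell inward, and grows down a group as new shells are added.
Neither a single period nor a single group — weigh both effects.
C > F: C lies to the left of F in period 2, so the across-period effect alone puts C larger.
Li > C: both are in period 2; the period trend gives Li the larger value.
Na > Li: Na sits below Li in group 1, so the down-group effect alone puts Na larger.
Sr > Na: period and group pull opposite ways; the down-group shift dominates (185 vs 155 pm).
K > Sr: the two effects oppose for this pair; the across-period effect wins (196 vs 185 pm).
For reference (pm): Li 133, C 75, F 64, Na 155, K 196, Sr 185.
So from largest to smallest: K > Sr > Na > Li > C > F.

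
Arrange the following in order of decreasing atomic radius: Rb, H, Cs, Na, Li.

Cs > Rb > Na > Li > H

H is in period 1, group 1; Li is in period 2, group 1; Na is in period 3, group 1; Rb is in period 5, group 1; Cs is in period 6, group 1.
Across a period the added protons contract the valence shell; down a group each new principal shell makes the atom larger.
All are in group 1, so atomic radius increases down the group.
So from largest to smallest: Cs > Rb > Na > Li > H.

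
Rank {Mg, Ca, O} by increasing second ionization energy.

After 1 electron has been removed, what remains? Mg⁺ still has 1 valence electron; Ca⁺ still has 1 valence electron; O⁺ still has 5 valence electrons.
All are still removing valence electrons, so compare the +1 ions as you would atoms: IE_2 generally rises across a period (higher Z_eff) and falls down a group (larger shell), subject to the usual subshell exceptions.
Valence configurations: Mg⁺ [Ne]3s¹, Ca⁺ [Ar]4s¹, O⁺ [He]2s²2p³.
The numbers (kJ/mol): Mg 1451, Ca 1145, O 3388.
So the second ionization energies run Ca < Mg < O.

Ca < Mg < O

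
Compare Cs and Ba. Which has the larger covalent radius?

Cs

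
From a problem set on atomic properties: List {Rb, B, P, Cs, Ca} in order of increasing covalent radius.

B < P < Ca < Rb < Cs

Moving right in a period, electrons are added to the same shell under a stronger nuclear pull, so atoms get smaller; moving down, a new shell is opened and atoms get larger.
Neither a single period nor a single group — weigh both effects.
P > B: period and group pull opposite ways; the down-group shift dominates (111 vs 85 pm).
Ca > P: relative to P, both the across-period and down-group shifts push Ca's atomic radius up.
Rb > Ca: both effects reinforce here, so Rb is clearly the larger of the two.
Cs > Rb: Cs sits below Rb in group 1, so the down-group effect alone puts Cs larger.
Tabulated atomic radius (pm): B 85, P 111, Ca 171, Rb 210, Cs 232.
So from smallest to largest: B < P < Ca < Rb < Cs.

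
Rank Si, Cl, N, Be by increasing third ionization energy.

Si < Cl < N < Be

After 2 electrons have been removed, what remains? Si²⁺ still has 2 valence electrons; Cl²⁺ still has 5 valence electrons; N²⁺ still has 3 valence electrons; Be²⁺ is the bare [He] core.
Pulling an electron out of a noble-gas core costs far more than removing a remaining valence electron, so Be sits at the high end of IE_3.
Valence configurations: Si²⁺ [Ne]3s², Cl²⁺ [Ne]3s²3p³, N²⁺ [He]2s²2p¹.
The numbers (kJ/mol): Si 3232, Cl 3822, N 4578, Be 14849.
Hence IE_3: Si < Cl < N < Be.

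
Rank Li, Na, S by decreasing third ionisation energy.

Li > Na > S

Consider each +2 ion: Li²⁺ is already 1 electron into the core; Na²⁺ is already 1 electron into the core; S²⁺ still has 4 valence electrons.
Breaking into a closed-shell core is much more expensive than removing a leftover valence electron — Na and Li have the largest IE_3 here.
Tabulated IE_3 (kJ/mol): Li 11815, Na 6910, S 3357.
Overall IE_3 order: S < Na < Li.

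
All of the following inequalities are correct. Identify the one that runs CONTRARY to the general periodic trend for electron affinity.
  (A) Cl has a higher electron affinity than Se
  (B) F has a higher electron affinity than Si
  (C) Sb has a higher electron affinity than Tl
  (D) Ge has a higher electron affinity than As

(D)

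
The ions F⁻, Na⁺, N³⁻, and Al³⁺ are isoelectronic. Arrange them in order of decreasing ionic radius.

All of these have 10 electrons, so size is governed by nuclear charge alone: the more protons, the stronger the pull on the same electron cloud, and the smaller the ion.
Nuclear charges: Al³⁺ (Z=13), Na⁺ (Z=11), F⁻ (Z=9), N³⁻ (Z=7).
Largest to smallest: N³⁻ > F⁻ > Na⁺ > Al³⁺.

N³⁻ > F⁻ > Na⁺ > Al³⁺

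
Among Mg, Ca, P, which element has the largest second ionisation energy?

P

IE_2 is the cost of taking one more electron from the +1 cation: Mg⁺ still has 1 valence electron; Ca⁺ still has 1 valence electron; P⁺ still has 4 valence electrons.
All are still removing valence electrons, so compare the +1 ions as you would atoms: IE_2 generally rises across a period (higher Z_eff) and falls down a group (larger shell), subject to the usual subshell exceptions.
Valence configurations: Mg⁺ [Ne]3s¹, Ca⁺ [Ar]4s¹, P⁺ [Ne]3s²3p².
Approximate IE_2 values (kJ/mol): Mg 1451, Ca 1145, P 1907.
Hence IE_2: Ca < Mg < P.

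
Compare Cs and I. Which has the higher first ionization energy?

I

First ionization energy rises across a period (greater Z_eff holds electrons more tightly) and falls down a group (valence electrons are farther from the nucleus).
Here both period and group differ, so the two effects have to be weighed against each other.
I > Cs: both effects reinforce here, so I is clearly the higher of the two.
For reference (kJ/mol): I 1008, Cs 376.
So I has the higher first ionization energy (I > Cs).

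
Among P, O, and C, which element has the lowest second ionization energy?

P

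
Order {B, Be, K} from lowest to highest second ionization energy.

Be, B, K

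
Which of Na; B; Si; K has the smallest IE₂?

Si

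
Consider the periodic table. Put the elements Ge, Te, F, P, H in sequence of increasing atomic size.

H < F < P < Ge < Te

H is in period 1, group 1; F is in period 2, group 17; P is in period 3, group 15; Ge is in period 4, group 14; Te is in period 5, group 16.
Radius decreases left→right (rising Z_eff, same n) and increases top→bottom (higher n).
Neither a single period nor a single group — weigh both effects.
F > H: period and group pull opposite ways; the down-group shift dominates (64 vs 32 pm).
P > F: both effects reinforce here, so P is clearly the larger of the two.
Ge > P: relative to P, both the across-period and down-group shifts push Ge's atomic radius up.
Te > Ge: the two effects oppose for this pair; the down-group effect wins (136 vs 121 pm).
Approximate values (pm): H 32, F 64, P 111, Ge 121, Te 136.
So from smallest to largest: H < F < P < Ge < Te.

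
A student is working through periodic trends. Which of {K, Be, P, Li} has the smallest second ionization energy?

The second ionization energy removes an electron from the +1 ion. For each element: K⁺ is the bare [Ar] core; Be⁺ still has 1 valence electron; P⁺ still has 4 valence electrons; Li⁺ is the bare [He] core.
Pulling an electron out of a noble-gas core costs far more than removing a remaining valence electron, so K and Li sit at the high end of IE_2.
Valence configurations: Be⁺ [He]2s¹, P⁺ [Ne]3s²3p².
The numbers (kJ/mol): K 3052, Be 1757, P 1907, Li 7298.
So the second ionization energies run Be < P < K < Li.

Be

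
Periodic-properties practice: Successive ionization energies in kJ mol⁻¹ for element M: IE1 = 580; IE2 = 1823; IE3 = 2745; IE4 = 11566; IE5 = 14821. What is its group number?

Group 13

Look for the largest jump between consecutive ionization energies: IE4/IE3 ≈ 4.2, far larger than any earlier ratio.
That jump marks the point where a core electron is being removed. So the atom has 3 valence electrons.
A main-group element with 3 valence electrons is in group 13.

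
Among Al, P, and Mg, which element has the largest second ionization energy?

IE_2 is the cost of taking one more electron from the +1 cation: Al⁺ still has 2 valence electrons; P⁺ still has 4 valence electrons; Mg⁺ still has 1 valence electron.
All are still removing valence electrons, so compare the +1 ions as you would atoms: IE_2 generally rises across a period (higher Z_eff) and falls down a group (larger shell), subject to the usual subshell exceptions.
Valence configurations: Al⁺ [Ne]3s², P⁺ [Ne]3s²3p², Mg⁺ [Ne]3s¹.
Approximate IE_2 values (kJ/mol): Al 1817, P 1907, Mg 1451.
Hence IE_2: Mg < Al < P.

P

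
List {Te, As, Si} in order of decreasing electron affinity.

Si is in period 3, group 14; As is in period 4, group 15; Te is in period 5, group 16.
EA tends to increase across a period and decrease down a group, though the pattern is less regular than for IE or radius.
These sit on a diagonal, where the across-period and down-group effects partly cancel.
Si > As: period and group pull opposite ways; the down-group shift dominates (134 vs 78 kJ/mol).
Te > Si: the two effects oppose for this pair; the across-period effect wins (190 vs 134 kJ/mol).
Approximate values (kJ/mol): Si 134, As 78, Te 190.
So from highest to lowest: Te > Si > As.

Te > Si > As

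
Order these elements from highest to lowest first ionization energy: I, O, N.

N > O > I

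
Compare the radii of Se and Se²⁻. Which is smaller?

Se

Forming Se²⁻ adds 2 electrons to Se. More electron–electron repulsion in the same shell, with unchanged nuclear charge, lets the cloud expand.
An anion is larger than its parent atom: Se²⁻ > Se.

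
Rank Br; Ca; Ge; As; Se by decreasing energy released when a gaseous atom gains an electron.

Ca is in period 4, group 2; Ge is in period 4, group 14; As is in period 4, group 15; Se is in period 4, group 16; Br is in period 4, group 17.
Adding an electron releases more energy for atoms nearer the top right (short of the noble gases).
All lie in period 4; the across-period trend (electron affinity increases left to right) applies, with the exception below.
Note the exception: Ge has a higher electron affinity than As, contrary to the simple trend — adding an electron to As's half-filled 4p³ is unfavourable, so Ge (4p²) has the more exothermic EA.
Tabulated electron affinity (kJ/mol): Ca 2, Ge 119, As 78, Se 195, Br 325.
So from highest to lowest: Br > Se > Ge > As > Ca.

Br > Se > Ge > As > Ca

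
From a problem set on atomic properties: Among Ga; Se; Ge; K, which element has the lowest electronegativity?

K

K is in period 4, group 1; Ga is in period 4, group 13; Ge is in period 4, group 14; Se is in period 4, group 16.
Smaller atoms with higher effective nuclear charge are more electronegative.
All lie in period 4, so electronegativity increases left to right.
The lowest electronegativity among these belongs to K.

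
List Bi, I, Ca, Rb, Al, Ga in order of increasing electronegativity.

Al is in period 3, group 13; Ca is in period 4, group 2; Ga is in period 4, group 13; Rb is in period 5, group 1; I is in period 5, group 17; Bi is in period 6, group 15.
Smaller atoms with higher effective nuclear charge are more electronegative.
Neither a single period nor a single group — weigh both effects.
Ca > Rb: relative to Rb, both the across-period and down-group shifts push Ca's electronegativity up.
Al > Ca: relative to Ca, both the across-period and down-group shifts push Al's electronegativity up.
Ga > Al: this pair runs against the simple trend — see the exception note.
Bi > Ga: the two effects oppose for this pair; the across-period effect wins (2.02 vs 1.81).
I > Bi: relative to Bi, both the across-period and down-group shifts push I's electronegativity up.
Note the exception: Ga has a higher electronegativity than Al, contrary to the simple trend — poor shielding by filled d (and f) subshells raises the heavier element's effective nuclear charge more than the simple down-group trend predicts.
Tabulated electronegativity (Pauling): Al 1.61, Ca 1.00, Ga 1.81, Rb 0.82, I 2.66, Bi 2.02.
So from lowest to highest: Rb < Ca < Al < Ga < Bi < I.

Rb < Ca < Al < Ga < Bi < I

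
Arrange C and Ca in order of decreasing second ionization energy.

The second ionization energy removes an electron from the +1 ion. For each element: C⁺ still has 3 valence electrons; Ca⁺ still has 1 valence electron.
All are still removing valence electrons, so compare the +1 ions as you would atoms: IE_2 generally rises across a period (higher Z_eff) and falls down a group (larger shell), subject to the usual subshell exceptions.
Valence configurations: C⁺ [He]2s²2p¹, Ca⁺ [Ar]4s¹.
The numbers (kJ/mol): C 2353, Ca 1145.
So the second ionization energies run Ca < C.

C > Ca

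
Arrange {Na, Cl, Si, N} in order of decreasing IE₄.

IE_4 is the cost of taking one more electron from the +3 cation: Na³⁺ is already 2 electrons into the core; Cl³⁺ still has 4 valence electrons; Si³⁺ still has 1 valence electron; N³⁺ still has 2 valence electrons.
Breaking into a closed-shell core is much more expensive than removing a leftover valence electron — Na has the largest IE_4 here.
Valence configurations: Cl³⁺ [Ne]3s²3p², Si³⁺ [Ne]3s¹, N³⁺ [He]2s².
Tabulated IE_4 (kJ/mol): Na 9543, Cl 5159, Si 4356, N 7475.
So the fourth ionization energies run Si < Cl < N < Na.

Na > N > Cl > Si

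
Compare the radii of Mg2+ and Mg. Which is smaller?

Mg2+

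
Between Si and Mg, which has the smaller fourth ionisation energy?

IE_4 is the cost of taking one more electron from the +3 cation: Si³⁺ still has 1 valence electron; Mg³⁺ is already 1 electron into the core.
Breaking into a closed-shell core is much more expensive than removing a leftover valence electron — Mg has the largest IE_4 here.
Tabulated IE_4 (kJ/mol): Si 4356, Mg 10543.
Hence IE_4: Si < Mg.

Si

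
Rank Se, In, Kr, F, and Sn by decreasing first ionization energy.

F, Kr, Se, Sn, In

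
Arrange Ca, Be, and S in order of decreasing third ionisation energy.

Be > Ca > S

IE_3 is the cost of taking one more electron from the +2 cation: Ca²⁺ is the bare [Ar] core; Be²⁺ is the bare [He] core; S²⁺ still has 4 valence electrons.
Core electrons are held far more tightly than valence electrons, so Ca and Be top the IE_3 order.
Tabulated IE_3 (kJ/mol): Ca 4912, Be 14849, S 3357.
So the third ionization energies run S < Ca < Be.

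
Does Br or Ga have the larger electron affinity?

Br

Ga is in period 4, group 13; Br is in period 4, group 17.
Adding an electron releases more energy for atoms nearer the top right (short of the noble gases).
All lie in period 4, so electron affinity increases left to right.
So Br has the larger electron affinity (Br > Ga).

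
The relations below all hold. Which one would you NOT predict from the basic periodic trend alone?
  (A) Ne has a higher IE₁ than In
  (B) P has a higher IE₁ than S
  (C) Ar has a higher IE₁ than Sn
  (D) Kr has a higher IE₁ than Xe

(B)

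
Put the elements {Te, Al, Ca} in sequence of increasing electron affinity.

Ca < Al < Te

Al is in period 3, group 13; Ca is in period 4, group 2; Te is in period 5, group 16.
Adding an electron releases more energy for atoms nearer the top right (short of the noble gases).
Here both period and group differ, so the two effects have to be weighed against each other.
Al > Ca: relative to Ca, both the across-period and down-group shifts push Al's electron affinity up.
Te > Al: period and group pull opposite ways; the across-period shift dominates (190 vs 42 kJ/mol).
For reference (kJ/mol): Al 42, Ca 2, Te 190.
So from lowest to highest: Ca < Al < Te.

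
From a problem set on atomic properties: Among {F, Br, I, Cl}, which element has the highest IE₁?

F is in period 2, group 17; Cl is in period 3, group 17; Br is in period 4, group 17; I is in period 5, group 17.
First ionization energy rises across a period (greater Z_eff holds electrons more tightly) and falls down a group (valence electrons are farther from the nucleus).
All are in group 17, so first ionization energy increases up the group.
The highest IE₁ among these belongs to F.

F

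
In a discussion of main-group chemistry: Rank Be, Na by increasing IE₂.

Be < Na

IE_2 is the cost of taking one more electron from the +1 cation: Be⁺ still has 1 valence electron; Na⁺ is the bare [Ne] core.
Core electrons are held far more tightly than valence electrons, so Na tops the IE_2 order.
The numbers (kJ/mol): Be 1757, Na 4562.
Overall IE_2 order: Be < Na.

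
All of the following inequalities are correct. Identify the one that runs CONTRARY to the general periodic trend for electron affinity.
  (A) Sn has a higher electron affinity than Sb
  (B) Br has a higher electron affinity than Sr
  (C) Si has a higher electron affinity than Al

The general trend: electron affinity increases across a period and decreases down a group.
(A) Sn (period 5, group 14) vs Sb (period 5, group 15): the stated order contradicts the simple trend.
(B) Br (period 4, group 17) vs Sr (period 5, group 2): the stated order agrees with the simple trend.
(C) Si (period 3, group 14) vs Al (period 3, group 13): the stated order agrees with the simple trend.
The exception is (A): adding an electron to Sb's half-filled 5p³ is unfavourable, so Sn has the more exothermic EA.

(A)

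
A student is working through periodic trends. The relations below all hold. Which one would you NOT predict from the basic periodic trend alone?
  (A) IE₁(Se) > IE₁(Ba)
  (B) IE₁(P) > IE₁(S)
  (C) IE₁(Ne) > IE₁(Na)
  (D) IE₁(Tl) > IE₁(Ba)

(B)

The general trend: first ionisation energy increases across a period and decreases down a group.
(A) Se (period 4, group 16) vs Ba (period 6, group 2): the stated order agrees with the simple trend.
(B) P (period 3, group 15) vs S (period 3, group 16): the stated order contradicts the simple trend.
(C) Ne (period 2, group 18) vs Na (period 3, group 1): the stated order agrees with the simple trend.
(D) Tl (period 6, group 13) vs Ba (period 6, group 2): the stated order agrees with the simple trend.
The exception is (B): S (3p⁴) ionizes more easily than half-filled P (3p³) because the paired 3p electron in S is pushed out by e⁻–e⁻ repulsion.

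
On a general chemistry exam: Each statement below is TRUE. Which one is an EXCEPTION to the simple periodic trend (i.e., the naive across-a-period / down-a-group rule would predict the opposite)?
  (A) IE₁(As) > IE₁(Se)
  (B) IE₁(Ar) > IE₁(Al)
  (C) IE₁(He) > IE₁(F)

The general trend: first ionisation energy increases across a period and decreases down a group.
(A) As (period 4, group 15) vs Se (period 4, group 16): the stated order contradicts the simple trend.
(B) Ar (period 3, group 18) vs Al (period 3, group 13): the stated order agrees with the simple trend.
(C) He (period 1, group 18) vs F (period 2, group 17): the stated order agrees with the simple trend.
The exception is (A): Se (4p⁴) ionizes more easily than half-filled As (4p³).

(A)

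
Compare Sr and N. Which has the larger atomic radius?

N is in period 2, group 15; Sr is in period 5, group 2.
Atomic radius shrinks across a period as nuclear charge pulls the same shell inward, and grows down a group as new shells are added.
These span different periods and groups, so the two trends combine.
Sr > N: relative to N, both the across-period and down-group shifts push Sr's atomic radius up.
Tabulated atomic radius (pm): N 71, Sr 185.
So Sr has the larger atomic radius (Sr > N).

Sr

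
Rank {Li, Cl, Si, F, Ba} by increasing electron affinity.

Electron affinity generally becomes more exothermic across a period toward the halogens and less exothermic down a group.
Here both period and group differ, so the two effects have to be weighed against each other.
Li > Ba: the two effects oppose for this pair; the down-group effect wins (60 vs 14 kJ/mol).
Si > Li: the two effects oppose for this pair; the across-period effect wins (134 vs 60 kJ/mol).
F > Si: relative to Si, both the across-period and down-group shifts push F's electron affinity up.
Cl > F: this pair runs against the simple trend — see the exception note.
Note the exception: Cl has a higher electron affinity than F, contrary to the simple trend — F's small 2p subshell makes the incoming electron feel strong e⁻–e⁻ repulsion, so Cl actually releases more energy on gaining an electron.
Approximate values (kJ/mol): Li 60, F 328, Si 134, Cl 349, Ba 14.
So from lowest to highest: Ba < Li < Si < F < Cl.

Ba, Li, Si, F, Cl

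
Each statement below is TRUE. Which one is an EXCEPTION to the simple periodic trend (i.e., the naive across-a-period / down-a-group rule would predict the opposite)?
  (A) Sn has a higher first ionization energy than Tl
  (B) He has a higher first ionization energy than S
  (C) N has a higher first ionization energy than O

The general trend: first ionization energy increases across a period and decreases down a group.
(A) Sn (period 5, group 14) vs Tl (period 6, group 13): the stated order agrees with the simple trend.
(B) He (period 1, group 18) vs S (period 3, group 16): the stated order agrees with the simple trend.
(C) N (period 2, group 15) vs O (period 2, group 16): the stated order contradicts the simple trend.
The exception is (C): pairing an electron in O's 2p⁴ costs repulsion energy, so O ionizes more easily than half-filled N (2p³).

(C)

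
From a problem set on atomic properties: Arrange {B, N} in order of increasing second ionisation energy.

The second ionization energy removes an electron from the +1 ion. For each element: B⁺ still has 2 valence electrons; N⁺ still has 4 valence electrons.
All are still removing valence electrons, so compare the +1 ions as you would atoms: IE_2 generally rises across a period (higher Z_eff) and falls down a group (larger shell), subject to the usual subshell exceptions.
Valence configurations: B⁺ [He]2s², N⁺ [He]2s²2p².
Tabulated IE_2 (kJ/mol): B 2427, N 2856.
Hence IE_2: B < N.

B < N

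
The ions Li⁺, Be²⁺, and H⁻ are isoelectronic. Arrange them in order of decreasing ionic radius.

H⁻ > Li⁺ > Be²⁺

All of these have 2 electrons, so size is governed by nuclear charge alone: the more protons, the stronger the pull on the same electron cloud, and the smaller the ion.
Nuclear charges: Be²⁺ (Z=4), Li⁺ (Z=3), H⁻ (Z=1).
Largest to smallest: H⁻ > Li⁺ > Be²⁺.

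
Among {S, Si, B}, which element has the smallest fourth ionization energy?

Si

IE_4 is the cost of taking one more electron from the +3 cation: S³⁺ still has 3 valence electrons; Si³⁺ still has 1 valence electron; B³⁺ is the bare [He] core.
Core electrons are held far more tightly than valence electrons, so B tops the IE_4 order.
Valence configurations: S³⁺ [Ne]3s²3p¹, Si³⁺ [Ne]3s¹.
Tabulated IE_4 (kJ/mol): S 4556, Si 4356, B 25026.
So the fourth ionization energies run Si < S < B.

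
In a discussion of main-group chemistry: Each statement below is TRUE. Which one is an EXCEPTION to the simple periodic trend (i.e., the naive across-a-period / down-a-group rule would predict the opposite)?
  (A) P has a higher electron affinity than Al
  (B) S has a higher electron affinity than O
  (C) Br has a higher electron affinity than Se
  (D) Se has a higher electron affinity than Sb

The general trend: electron affinity increases across a period and decreases down a group.
(A) P (period 3, group 15) vs Al (period 3, group 13): the stated order agrees with the simple trend.
(B) S (period 3, group 16) vs O (period 2, group 16): the stated order contradicts the simple trend.
(C) Br (period 4, group 17) vs Se (period 4, group 16): the stated order agrees with the simple trend.
(D) Se (period 4, group 16) vs Sb (period 5, group 15): the stated order agrees with the simple trend.
The exception is (B): the compact 2p subshell of O repels the added electron more than S's larger 3p does.

(B)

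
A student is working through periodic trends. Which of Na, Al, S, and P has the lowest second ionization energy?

After 1 electron has been removed, what remains? Na⁺ is the bare [Ne] core; Al⁺ still has 2 valence electrons; S⁺ still has 5 valence electrons; P⁺ still has 4 valence electrons.
Breaking into a closed-shell core is much more expensive than removing a leftover valence electron — Na has the largest IE_2 here.
Valence configurations: Al⁺ [Ne]3s², S⁺ [Ne]3s²3p³, P⁺ [Ne]3s²3p².
The numbers (kJ/mol): Na 4562, Al 1817, S 2252, P 1907.
Putting it together, IE_2: Al < P < S < Na.

Al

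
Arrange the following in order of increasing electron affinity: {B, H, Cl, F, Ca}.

Ca, B, H, F, Cl

H is in period 1, group 1; B is in period 2, group 13; F is in period 2, group 17; Cl is in period 3, group 17; Ca is in period 4, group 2.
Adding an electron releases more energy for atoms nearer the top right (short of the noble gases).
These span different periods and groups, so the two trends combine.
B > Ca: both effects reinforce here, so B is clearly the higher of the two.
H > B: the two effects oppose for this pair; the down-group effect wins (73 vs 27 kJ/mol).
F > H: the two effects oppose for this pair; the across-period effect wins (328 vs 73 kJ/mol).
Cl > F: this pair runs against the simple trend — see the exception note.
Note the exception: Cl has a higher electron affinity than F, contrary to the simple trend — F's small 2p subshell makes the incoming electron feel strong e⁻–e⁻ repulsion, so Cl actually releases more energy on gaining an electron.
For reference (kJ/mol): H 73, B 27, F 328, Cl 349, Ca 2.
So from lowest to highest: Ca < B < H < F < Cl.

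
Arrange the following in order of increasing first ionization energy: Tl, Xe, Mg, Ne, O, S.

O is in period 2, group 16; Ne is in period 2, group 18; Mg is in period 3, group 2; S is in period 3, group 16; Xe is in period 5, group 18; Tl is in period 6, group 13.
Removing the outermost electron gets harder across a period and easier down a group.
These span different periods and groups, so the two trends combine.
Mg > Tl: period and group pull opposite ways; the down-group shift dominates (738 vs 589 kJ/mol).
S > Mg: S lies to the right of Mg in period 3, so the across-period effect alone puts S higher.
Xe > S: period and group pull opposite ways; the across-period shift dominates (1170 vs 1000 kJ/mol).
O > Xe: the two effects oppose for this pair; the down-group effect wins (1314 vs 1170 kJ/mol).
Ne > O: both are in period 2; the period trend gives Ne the larger value.
Tabulated first ionization energy (kJ/mol): O 1314, Ne 2081, Mg 738, S 1000, Xe 1170, Tl 589.
So from lowest to highest: Tl < Mg < S < Xe < O < Ne.

Tl < Mg < S < Xe < O < Ne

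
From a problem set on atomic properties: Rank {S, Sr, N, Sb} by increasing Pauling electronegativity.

Sr < Sb < S < N

Smaller atoms with higher effective nuclear charge are more electronegative.
Here both period and group differ, so the two effects have to be weighed against each other.
Sb > Sr: Sb lies to the right of Sr in period 5, so the across-period effect alone puts Sb higher.
S > Sb: relative to Sb, both the across-period and down-group shifts push S's electronegativity up.
N > S: period and group pull opposite ways; the down-group shift dominates (3.04 vs 2.58).
For reference (Pauling): N 3.04, S 2.58, Sr 0.95, Sb 2.05.
So from lowest to highest: Sr < Sb < S < N.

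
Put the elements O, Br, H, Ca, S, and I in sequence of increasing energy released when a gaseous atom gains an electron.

Ca, H, O, S, I, Br

H is in period 1, group 1; O is in period 2, group 16; S is in period 3, group 16; Ca is in period 4, group 2; Br is in period 4, group 17; I is in period 5, group 17.
EA tends to increase across a period and decrease down a group, though the pattern is less regular than for IE or radius.
Here both period and group differ, so the two effects have to be weighed against each other.
H > Ca: the two effects oppose for this pair; the down-group effect wins (73 vs 2 kJ/mol).
O > H: period and group pull opposite ways; the across-period shift dominates (141 vs 73 kJ/mol).
S > O: this pair runs against the simple trend — see the exception note.
I > S: the two effects oppose for this pair; the across-period effect wins (295 vs 200 kJ/mol).
Br > I: they share group 17; the group trend gives Br the larger value.
Note the exception: S has a higher electron affinity than O, contrary to the simple trend — the compact 2p subshell of O repels the added electron more than S's larger 3p does.
Approximate values (kJ/mol): H 73, O 141, S 200, Ca 2, Br 325, I 295.
So from lowest to highest: Ca < H < O < S < I < Br.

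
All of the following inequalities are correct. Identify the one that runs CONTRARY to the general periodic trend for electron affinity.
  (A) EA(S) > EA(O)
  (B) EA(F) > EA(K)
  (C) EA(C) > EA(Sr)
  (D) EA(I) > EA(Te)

The general trend: electron affinity increases across a period and decreases down a group.
(A) S (period 3, group 16) vs O (period 2, group 16): the stated order contradicts the simple trend.
(B) F (period 2, group 17) vs K (period 4, group 1): the stated order agrees with the simple trend.
(C) C (period 2, group 14) vs Sr (period 5, group 2): the stated order agrees with the simple trend.
(D) I (period 5, group 17) vs Te (period 5, group 16): the stated order agrees with the simple trend.
The exception is (A): the compact 2p subshell of O repels the added electron more than S's larger 3p does.

(A)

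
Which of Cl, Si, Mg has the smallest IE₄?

After 3 electrons have been removed, what remains? Cl³⁺ still has 4 valence electrons; Si³⁺ still has 1 valence electron; Mg³⁺ is already 1 electron into the core.
Pulling an electron out of a noble-gas core costs far more than removing a remaining valence electron, so Mg sits at the high end of IE_4.
Valence configurations: Cl³⁺ [Ne]3s²3p², Si³⁺ [Ne]3s¹.
The numbers (kJ/mol): Cl 5159, Si 4356, Mg 10543.
Overall IE_4 order: Si < Cl < Mg.

Si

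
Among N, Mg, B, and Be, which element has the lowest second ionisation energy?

Mg

IE_2 is the cost of taking one more electron from the +1 cation: N⁺ still has 4 valence electrons; Mg⁺ still has 1 valence electron; B⁺ still has 2 valence electrons; Be⁺ still has 1 valence electron.
All are still removing valence electrons, so compare the +1 ions as you would atoms: IE_2 generally rises across a period (higher Z_eff) and falls down a group (larger shell), subject to the usual subshell exceptions.
Valence configurations: N⁺ [He]2s²2p², Mg⁺ [Ne]3s¹, B⁺ [He]2s², Be⁺ [He]2s¹.
Approximate IE_2 values (kJ/mol): N 2856, Mg 1451, B 2427, Be 1757.
Putting it together, IE_2: Mg < Be < B < N.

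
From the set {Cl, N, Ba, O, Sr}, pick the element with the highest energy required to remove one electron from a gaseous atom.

Removing the outermost electron gets harder across a period and easier down a group.
These span different periods and groups, so the two trends combine.
Sr > Ba: Sr sits above Ba in group 2, so the down-group effect alone puts Sr higher.
Cl > Sr: both effects reinforce here, so Cl is clearly the higher of the two.
O > Cl: period and group pull opposite ways; the down-group shift dominates (1314 vs 1251 kJ/mol).
N > O: this pair runs against the simple trend — see the exception note.
Note the exception: N has a higher first ionization energy than O, contrary to the simple trend — pairing an electron in O's 2p⁴ costs repulsion energy, so O ionizes more easily than half-filled N (2p³).
For reference (kJ/mol): N 1402, O 1314, Cl 1251, Sr 550, Ba 503.
The highest energy required to remove one electron from a gaseous atom among these belongs to N.

N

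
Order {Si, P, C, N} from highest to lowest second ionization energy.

N > C > P > Si

IE_2 is the cost of taking one more electron from the +1 cation: Si⁺ still has 3 valence electrons; P⁺ still has 4 valence electrons; C⁺ still has 3 valence electrons; N⁺ still has 4 valence electrons.
All are still removing valence electrons, so compare the +1 ions as you would atoms: IE_2 generally rises across a period (higher Z_eff) and falls down a group (larger shell), subject to the usual subshell exceptions.
Valence configurations: Si⁺ [Ne]3s²3p¹, P⁺ [Ne]3s²3p², C⁺ [He]2s²2p¹, N⁺ [He]2s²2p².
The numbers (kJ/mol): Si 1577, P 1907, C 2353, N 2856.
Hence IE_2: Si < P < C < N.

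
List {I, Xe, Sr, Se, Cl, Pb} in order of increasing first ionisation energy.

Sr < Pb < Se < I < Xe < Cl

Cl is in period 3, group 17; Se is in period 4, group 16; Sr is in period 5, group 2; I is in period 5, group 17; Xe is in period 5, group 18; Pb is in period 6, group 14.
IE₁ increases left→right with effective nuclear charge and decreases top→bottom as the valence shell moves farther out.
Neither a single period nor a single group — weigh both effects.
Pb > Sr: the two effects oppose for this pair; the across-period effect wins (716 vs 550 kJ/mol).
Se > Pb: relative to Pb, both the across-period and down-group shifts push Se's first ionization energy up.
I > Se: the two effects oppose for this pair; the across-period effect wins (1008 vs 941 kJ/mol).
Xe > I: Xe lies to the right of I in period 5, so the across-period effect alone puts Xe higher.
Cl > Xe: the two effects oppose for this pair; the down-group effect wins (1251 vs 1170 kJ/mol).
For reference (kJ/mol): Cl 1251, Se 941, Sr 550, I 1008, Xe 1170, Pb 716.
So from lowest to highest: Sr < Pb < Se < I < Xe < Cl.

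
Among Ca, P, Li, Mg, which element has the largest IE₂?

Li

IE_2 is the cost of taking one more electron from the +1 cation: Ca⁺ still has 1 valence electron; P⁺ still has 4 valence electrons; Li⁺ is the bare [He] core; Mg⁺ still has 1 valence electron.
Breaking into a closed-shell core is much more expensive than removing a leftover valence electron — Li has the largest IE_2 here.
Valence configurations: Ca⁺ [Ar]4s¹, P⁺ [Ne]3s²3p², Mg⁺ [Ne]3s¹.
Approximate IE_2 values (kJ/mol): Ca 1145, P 1907, Li 7298, Mg 1451.
Overall IE_2 order: Ca < Mg < P < Li.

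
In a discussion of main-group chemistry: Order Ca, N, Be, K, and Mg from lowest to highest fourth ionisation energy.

IE_4 is the cost of taking one more electron from the +3 cation: Ca³⁺ is already 1 electron into the core; N³⁺ still has 2 valence electrons; Be³⁺ is already 1 electron into the core; K³⁺ is already 2 electrons into the core; Mg³⁺ is already 1 electron into the core.
Usually core removal costs more than valence removal, but here the competition is close: a tightly held n=2 valence electron can cost more to remove than an n=3 core electron, so the actual values have to decide it.
Approximate IE_4 values (kJ/mol): Ca 6491, N 7475, Be 21007, K 5877, Mg 10543.
So the fourth ionization energies run K < Ca < N < Mg < Be.

K < Ca < N < Mg < Be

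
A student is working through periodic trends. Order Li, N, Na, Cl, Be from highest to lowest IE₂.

The second ionization energy removes an electron from the +1 ion. For each element: Li⁺ is the bare [He] core; N⁺ still has 4 valence electrons; Na⁺ is the bare [Ne] core; Cl⁺ still has 6 valence electrons; Be⁺ still has 1 valence electron.
Core electrons are held far more tightly than valence electrons, so Na and Li top the IE_2 order.
Valence configurations: N⁺ [He]2s²2p², Cl⁺ [Ne]3s²3p⁴, Be⁺ [He]2s¹.
Approximate IE_2 values (kJ/mol): Li 7298, N 2856, Na 4562, Cl 2298, Be 1757.
So the second ionization energies run Be < Cl < N < Na < Li.

Li, Na, N, Cl, Be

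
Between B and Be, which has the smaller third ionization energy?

IE_3 is the cost of taking one more electron from the +2 cation: B²⁺ still has 1 valence electron; Be²⁺ is the bare [He] core.
Pulling an electron out of a noble-gas core costs far more than removing a remaining valence electron, so Be sits at the high end of IE_3.
Approximate IE_3 values (kJ/mol): B 3660, Be 14849.
Putting it together, IE_3: B < Be.

B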